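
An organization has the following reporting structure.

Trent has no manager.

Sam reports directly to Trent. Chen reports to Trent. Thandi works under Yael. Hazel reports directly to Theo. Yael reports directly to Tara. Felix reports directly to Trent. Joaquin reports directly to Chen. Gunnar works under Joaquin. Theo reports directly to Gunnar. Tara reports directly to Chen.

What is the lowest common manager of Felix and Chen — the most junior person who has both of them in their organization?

Trent

Felix's chain of managers is Trent. Chen's chain of managers is Trent. The first manager that appears in both chains is Trent.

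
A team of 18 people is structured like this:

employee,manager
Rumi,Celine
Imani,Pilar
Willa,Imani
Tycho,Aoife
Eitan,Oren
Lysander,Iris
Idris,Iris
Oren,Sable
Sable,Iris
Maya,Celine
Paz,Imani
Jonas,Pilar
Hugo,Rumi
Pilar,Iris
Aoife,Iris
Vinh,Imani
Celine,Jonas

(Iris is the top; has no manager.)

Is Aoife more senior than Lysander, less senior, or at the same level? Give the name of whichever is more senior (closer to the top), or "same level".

same level

Both Aoife and Lysander are 1 level below Iris.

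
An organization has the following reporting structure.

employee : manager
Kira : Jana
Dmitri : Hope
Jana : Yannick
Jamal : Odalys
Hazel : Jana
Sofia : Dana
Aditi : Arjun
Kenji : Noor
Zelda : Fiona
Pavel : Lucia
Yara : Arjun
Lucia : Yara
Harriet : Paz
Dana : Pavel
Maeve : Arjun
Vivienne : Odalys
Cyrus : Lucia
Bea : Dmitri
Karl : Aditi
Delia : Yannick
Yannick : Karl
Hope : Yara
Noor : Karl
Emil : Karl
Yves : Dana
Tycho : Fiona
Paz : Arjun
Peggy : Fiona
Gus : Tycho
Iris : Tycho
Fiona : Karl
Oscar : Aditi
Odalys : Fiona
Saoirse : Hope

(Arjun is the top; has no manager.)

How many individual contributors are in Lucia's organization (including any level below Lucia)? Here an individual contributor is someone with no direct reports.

The people in Lucia's organization with no one reporting to them are Cyrus, Yves, Sofia. That is 3.

3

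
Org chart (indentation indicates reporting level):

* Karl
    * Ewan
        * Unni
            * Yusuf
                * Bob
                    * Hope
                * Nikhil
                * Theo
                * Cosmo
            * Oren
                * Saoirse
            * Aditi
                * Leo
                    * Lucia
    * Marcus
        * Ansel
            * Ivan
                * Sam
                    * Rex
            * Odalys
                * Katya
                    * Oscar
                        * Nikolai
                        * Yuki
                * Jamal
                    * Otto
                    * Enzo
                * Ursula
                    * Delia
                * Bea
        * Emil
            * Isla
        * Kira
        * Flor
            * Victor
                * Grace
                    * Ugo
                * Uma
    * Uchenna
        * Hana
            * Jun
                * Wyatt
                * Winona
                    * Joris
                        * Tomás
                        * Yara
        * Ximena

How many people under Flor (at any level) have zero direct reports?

2

The people in Flor's organization with no one reporting to them are Uma, Ugo. That is 2.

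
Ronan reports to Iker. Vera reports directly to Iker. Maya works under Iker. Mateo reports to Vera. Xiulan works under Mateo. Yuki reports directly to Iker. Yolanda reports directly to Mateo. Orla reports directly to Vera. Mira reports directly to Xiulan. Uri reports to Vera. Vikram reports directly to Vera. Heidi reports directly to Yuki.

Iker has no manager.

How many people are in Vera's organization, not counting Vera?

Vera directly manages Mateo, Orla, Uri, Vikram. Under Mateo: Yolanda, Xiulan, Mira (3). Orla has no reports. Uri has no reports. Vikram has no reports. So Vera's organization is 4 direct reports plus everyone under them: 4 + 1 + 1 + 1 = 7.

7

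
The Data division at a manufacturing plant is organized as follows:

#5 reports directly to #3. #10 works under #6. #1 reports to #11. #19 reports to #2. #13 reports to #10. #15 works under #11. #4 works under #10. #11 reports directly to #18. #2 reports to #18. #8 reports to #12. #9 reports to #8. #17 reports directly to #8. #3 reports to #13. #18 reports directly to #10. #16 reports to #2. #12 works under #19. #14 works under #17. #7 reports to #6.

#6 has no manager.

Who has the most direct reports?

Direct-report counts: #6 has 2; #10 has 3; #18 has 2; #2 has 2; #19 has 1; #12 has 1; #8 has 2; #17 has 1; #11 has 2; #13 has 1; #3 has 1. The largest is 3, held by #10.

#10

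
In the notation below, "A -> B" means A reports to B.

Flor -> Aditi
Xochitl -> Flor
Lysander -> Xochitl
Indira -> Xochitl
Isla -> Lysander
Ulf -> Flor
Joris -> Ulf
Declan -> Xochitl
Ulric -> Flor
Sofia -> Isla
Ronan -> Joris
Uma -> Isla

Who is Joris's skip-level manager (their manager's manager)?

Flor

Joris reports to Ulf, and Ulf reports to Flor. So Joris's skip-level manager is Flor.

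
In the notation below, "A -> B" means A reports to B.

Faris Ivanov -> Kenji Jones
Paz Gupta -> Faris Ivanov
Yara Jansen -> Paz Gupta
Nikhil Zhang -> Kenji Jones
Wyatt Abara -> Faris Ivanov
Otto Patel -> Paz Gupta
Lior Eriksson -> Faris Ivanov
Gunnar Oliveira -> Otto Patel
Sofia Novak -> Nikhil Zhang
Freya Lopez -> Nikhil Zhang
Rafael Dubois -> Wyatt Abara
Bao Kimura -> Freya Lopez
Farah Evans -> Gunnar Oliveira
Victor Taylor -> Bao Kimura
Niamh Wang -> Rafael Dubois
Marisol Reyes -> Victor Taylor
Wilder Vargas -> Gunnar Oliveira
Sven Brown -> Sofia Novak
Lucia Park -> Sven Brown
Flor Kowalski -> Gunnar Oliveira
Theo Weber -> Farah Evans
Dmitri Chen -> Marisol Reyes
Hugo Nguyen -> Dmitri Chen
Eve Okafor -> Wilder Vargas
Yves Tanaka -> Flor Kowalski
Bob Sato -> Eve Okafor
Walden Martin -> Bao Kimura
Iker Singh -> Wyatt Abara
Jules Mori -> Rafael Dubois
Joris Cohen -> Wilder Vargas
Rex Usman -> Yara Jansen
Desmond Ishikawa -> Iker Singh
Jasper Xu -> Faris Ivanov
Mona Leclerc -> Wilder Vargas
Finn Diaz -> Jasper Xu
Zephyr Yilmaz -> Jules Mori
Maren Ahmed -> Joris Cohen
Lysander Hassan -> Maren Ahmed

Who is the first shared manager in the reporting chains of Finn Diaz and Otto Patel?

Finn Diaz's chain of managers is Jasper Xu, Faris Ivanov, Kenji Jones. Otto Patel's chain of managers is Paz Gupta, Faris Ivanov, Kenji Jones. The first manager that appears in both chains is Faris Ivanov.

Faris Ivanov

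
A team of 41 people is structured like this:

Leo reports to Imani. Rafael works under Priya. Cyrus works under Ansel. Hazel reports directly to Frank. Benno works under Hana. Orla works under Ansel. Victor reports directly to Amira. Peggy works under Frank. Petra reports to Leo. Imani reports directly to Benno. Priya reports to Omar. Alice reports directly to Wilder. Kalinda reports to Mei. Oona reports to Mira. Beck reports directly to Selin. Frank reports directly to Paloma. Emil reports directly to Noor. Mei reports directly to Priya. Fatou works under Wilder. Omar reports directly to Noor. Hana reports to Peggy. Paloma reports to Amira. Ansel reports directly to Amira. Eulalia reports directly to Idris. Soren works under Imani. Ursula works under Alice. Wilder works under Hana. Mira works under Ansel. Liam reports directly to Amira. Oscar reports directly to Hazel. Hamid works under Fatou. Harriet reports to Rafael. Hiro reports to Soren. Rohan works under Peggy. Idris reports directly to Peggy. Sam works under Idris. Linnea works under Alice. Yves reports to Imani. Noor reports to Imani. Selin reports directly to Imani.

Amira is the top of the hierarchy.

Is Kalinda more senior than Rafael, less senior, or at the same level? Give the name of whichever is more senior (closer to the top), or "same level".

Rafael

Kalinda is 11 levels below Amira; Rafael is 10. Rafael is higher.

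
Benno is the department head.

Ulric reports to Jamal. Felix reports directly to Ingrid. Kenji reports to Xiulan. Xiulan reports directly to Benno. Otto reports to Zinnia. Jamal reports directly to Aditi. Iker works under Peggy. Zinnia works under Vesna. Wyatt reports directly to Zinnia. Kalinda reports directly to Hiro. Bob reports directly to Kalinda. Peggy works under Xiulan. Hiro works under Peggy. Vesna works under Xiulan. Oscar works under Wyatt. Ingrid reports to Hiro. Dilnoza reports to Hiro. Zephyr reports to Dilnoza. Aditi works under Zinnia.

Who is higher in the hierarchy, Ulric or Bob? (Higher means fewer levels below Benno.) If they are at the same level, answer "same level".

Bob

Ulric is 6 levels below Benno; Bob is 5. Bob is higher.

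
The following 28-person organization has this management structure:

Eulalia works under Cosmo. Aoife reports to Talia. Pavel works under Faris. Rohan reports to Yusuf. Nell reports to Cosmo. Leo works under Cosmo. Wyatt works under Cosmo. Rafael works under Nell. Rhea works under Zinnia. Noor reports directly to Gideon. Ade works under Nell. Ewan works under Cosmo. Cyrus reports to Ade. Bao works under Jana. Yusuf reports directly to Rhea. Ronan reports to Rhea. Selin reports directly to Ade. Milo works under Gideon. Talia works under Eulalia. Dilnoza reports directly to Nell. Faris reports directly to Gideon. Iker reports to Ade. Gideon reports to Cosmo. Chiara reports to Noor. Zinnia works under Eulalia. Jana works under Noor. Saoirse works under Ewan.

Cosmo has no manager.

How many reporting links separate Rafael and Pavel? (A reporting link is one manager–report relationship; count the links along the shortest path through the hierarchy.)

Rafael is 2 levels below Cosmo, and Pavel is 3 levels below Cosmo (their lowest common manager). The shortest path runs up from Rafael to Cosmo and back down to Pavel: 2 + 3 = 5 links.

5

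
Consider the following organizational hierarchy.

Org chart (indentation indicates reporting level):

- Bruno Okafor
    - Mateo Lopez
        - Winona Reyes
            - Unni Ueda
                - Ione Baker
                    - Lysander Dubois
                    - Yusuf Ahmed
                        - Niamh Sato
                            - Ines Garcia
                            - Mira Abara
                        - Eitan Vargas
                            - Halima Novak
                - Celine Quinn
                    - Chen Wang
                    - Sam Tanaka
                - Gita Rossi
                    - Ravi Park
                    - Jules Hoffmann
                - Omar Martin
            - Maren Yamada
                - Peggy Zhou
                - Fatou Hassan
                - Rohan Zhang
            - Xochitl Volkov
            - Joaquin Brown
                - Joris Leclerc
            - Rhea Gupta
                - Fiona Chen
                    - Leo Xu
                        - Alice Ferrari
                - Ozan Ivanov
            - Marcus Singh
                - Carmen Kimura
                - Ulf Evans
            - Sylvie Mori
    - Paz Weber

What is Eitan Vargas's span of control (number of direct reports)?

1

Eitan Vargas directly manages Halima Novak. That is 1 direct report.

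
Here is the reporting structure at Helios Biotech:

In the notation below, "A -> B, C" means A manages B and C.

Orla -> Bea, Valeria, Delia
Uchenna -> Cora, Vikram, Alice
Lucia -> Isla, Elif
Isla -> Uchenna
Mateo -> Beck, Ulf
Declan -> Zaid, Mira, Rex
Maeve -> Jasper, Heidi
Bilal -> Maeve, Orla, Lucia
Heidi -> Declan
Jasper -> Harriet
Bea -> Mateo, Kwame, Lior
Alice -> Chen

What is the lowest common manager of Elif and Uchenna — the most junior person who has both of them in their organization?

Elif's chain of managers is Lucia, Bilal. Uchenna's chain of managers is Isla, Lucia, Bilal. The first manager that appears in both chains is Lucia.

Lucia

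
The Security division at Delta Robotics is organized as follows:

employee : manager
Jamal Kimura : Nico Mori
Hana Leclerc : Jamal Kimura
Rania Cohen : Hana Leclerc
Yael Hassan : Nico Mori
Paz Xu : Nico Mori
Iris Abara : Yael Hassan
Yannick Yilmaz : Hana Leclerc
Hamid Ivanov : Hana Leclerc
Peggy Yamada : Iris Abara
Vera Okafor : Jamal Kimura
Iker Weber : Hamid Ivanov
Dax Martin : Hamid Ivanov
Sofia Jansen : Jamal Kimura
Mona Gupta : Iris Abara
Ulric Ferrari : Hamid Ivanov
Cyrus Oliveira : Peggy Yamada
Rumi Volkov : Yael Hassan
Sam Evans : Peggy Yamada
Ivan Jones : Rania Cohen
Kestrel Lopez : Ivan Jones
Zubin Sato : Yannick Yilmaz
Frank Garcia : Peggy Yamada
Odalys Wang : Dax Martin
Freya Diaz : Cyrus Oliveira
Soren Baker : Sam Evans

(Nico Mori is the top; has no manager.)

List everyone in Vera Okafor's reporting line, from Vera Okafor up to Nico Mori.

Vera Okafor reports to Jamal Kimura. Jamal Kimura reports to Nico Mori. Nico Mori is at the top.

Vera Okafor -> Jamal Kimura -> Nico Mori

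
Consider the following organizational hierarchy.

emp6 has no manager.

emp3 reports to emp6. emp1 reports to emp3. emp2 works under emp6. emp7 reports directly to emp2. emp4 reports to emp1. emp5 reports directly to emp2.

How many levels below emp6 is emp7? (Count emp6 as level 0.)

Chain from emp7 up to emp6: emp7 → emp2 → emp6. That is 2 steps up, so emp7 is 2 levels below emp6.

2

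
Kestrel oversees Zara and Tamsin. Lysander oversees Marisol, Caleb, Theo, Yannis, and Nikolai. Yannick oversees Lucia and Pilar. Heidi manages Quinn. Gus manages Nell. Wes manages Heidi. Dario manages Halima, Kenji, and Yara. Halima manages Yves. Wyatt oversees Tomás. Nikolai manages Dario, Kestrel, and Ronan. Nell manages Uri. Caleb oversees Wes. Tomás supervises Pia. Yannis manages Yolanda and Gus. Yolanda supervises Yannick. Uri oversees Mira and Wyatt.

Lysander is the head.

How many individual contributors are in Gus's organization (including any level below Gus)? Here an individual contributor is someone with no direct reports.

The people in Gus's organization with no one reporting to them are Pia, Mira. That is 2.

2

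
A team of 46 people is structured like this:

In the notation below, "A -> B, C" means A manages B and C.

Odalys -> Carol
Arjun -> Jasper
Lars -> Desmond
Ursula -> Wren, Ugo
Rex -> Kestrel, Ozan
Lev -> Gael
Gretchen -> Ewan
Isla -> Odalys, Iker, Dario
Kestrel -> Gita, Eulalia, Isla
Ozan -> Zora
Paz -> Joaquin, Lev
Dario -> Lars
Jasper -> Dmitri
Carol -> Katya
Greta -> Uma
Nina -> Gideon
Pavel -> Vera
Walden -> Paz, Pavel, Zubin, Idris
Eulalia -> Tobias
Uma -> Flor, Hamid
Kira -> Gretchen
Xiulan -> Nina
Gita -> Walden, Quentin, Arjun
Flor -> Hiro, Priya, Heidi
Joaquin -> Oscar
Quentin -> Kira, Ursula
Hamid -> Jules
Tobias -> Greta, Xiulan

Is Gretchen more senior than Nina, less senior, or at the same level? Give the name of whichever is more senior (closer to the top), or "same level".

Both Gretchen and Nina are 5 levels below Rex.

same level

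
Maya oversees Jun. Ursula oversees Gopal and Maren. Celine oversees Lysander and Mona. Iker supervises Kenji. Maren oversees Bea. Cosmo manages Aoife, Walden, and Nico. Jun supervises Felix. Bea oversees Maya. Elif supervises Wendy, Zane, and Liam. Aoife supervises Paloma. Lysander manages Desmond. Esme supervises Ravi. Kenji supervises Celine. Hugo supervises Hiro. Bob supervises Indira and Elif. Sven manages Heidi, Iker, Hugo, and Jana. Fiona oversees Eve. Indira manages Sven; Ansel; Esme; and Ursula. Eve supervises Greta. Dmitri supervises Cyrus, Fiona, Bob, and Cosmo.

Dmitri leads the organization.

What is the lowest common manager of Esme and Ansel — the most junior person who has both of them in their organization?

Indira

Esme's chain of managers is Indira, Bob, Dmitri. Ansel's chain of managers is Indira, Bob, Dmitri. The first manager that appears in both chains is Indira.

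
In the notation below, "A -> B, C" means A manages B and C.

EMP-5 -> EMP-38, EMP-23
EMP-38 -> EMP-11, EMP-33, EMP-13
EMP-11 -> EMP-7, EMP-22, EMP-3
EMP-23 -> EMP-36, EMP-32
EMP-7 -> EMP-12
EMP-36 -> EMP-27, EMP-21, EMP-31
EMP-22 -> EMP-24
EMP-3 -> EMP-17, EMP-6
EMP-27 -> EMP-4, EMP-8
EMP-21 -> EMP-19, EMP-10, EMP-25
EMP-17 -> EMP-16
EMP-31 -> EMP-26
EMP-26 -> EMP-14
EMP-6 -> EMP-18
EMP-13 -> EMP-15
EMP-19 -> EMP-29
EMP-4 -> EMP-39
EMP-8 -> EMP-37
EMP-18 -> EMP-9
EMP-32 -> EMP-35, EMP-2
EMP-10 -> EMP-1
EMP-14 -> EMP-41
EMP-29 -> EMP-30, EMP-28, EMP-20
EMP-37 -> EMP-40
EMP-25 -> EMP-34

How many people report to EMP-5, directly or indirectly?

40

EMP-5 directly manages EMP-38, EMP-23. Under EMP-38: EMP-13, EMP-15, EMP-33, EMP-11, EMP-3, EMP-6, EMP-18, EMP-9, EMP-17, EMP-16, EMP-22, EMP-24, EMP-7, EMP-12 (14). Under EMP-23: EMP-32, EMP-2, EMP-35, EMP-36, EMP-31, EMP-26, EMP-14, EMP-41, EMP-21, EMP-25, EMP-34, EMP-10, EMP-1, EMP-19, EMP-29, EMP-20, EMP-28, EMP-30, EMP-27, EMP-8, EMP-37, EMP-40, EMP-4, EMP-39 (24). So EMP-5's organization is 2 direct reports plus everyone under them: 15 + 25 = 40.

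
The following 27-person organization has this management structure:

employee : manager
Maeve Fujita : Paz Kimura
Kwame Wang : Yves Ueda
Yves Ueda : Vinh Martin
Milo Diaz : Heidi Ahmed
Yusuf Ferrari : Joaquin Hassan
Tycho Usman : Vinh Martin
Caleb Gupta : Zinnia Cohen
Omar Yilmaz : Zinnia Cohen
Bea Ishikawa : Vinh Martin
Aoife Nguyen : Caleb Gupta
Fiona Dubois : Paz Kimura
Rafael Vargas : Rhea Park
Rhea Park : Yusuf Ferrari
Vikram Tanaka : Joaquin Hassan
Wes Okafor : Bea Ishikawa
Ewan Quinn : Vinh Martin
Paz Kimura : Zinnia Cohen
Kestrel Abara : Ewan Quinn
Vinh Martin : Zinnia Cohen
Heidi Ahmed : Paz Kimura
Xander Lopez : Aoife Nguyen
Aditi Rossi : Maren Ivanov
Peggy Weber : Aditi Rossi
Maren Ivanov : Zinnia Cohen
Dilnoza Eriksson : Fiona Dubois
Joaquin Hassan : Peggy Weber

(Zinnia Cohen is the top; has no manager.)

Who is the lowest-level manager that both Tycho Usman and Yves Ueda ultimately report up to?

Vinh Martin

Tycho Usman's chain of managers is Vinh Martin, Zinnia Cohen. Yves Ueda's chain of managers is Vinh Martin, Zinnia Cohen. The first manager that appears in both chains is Vinh Martin.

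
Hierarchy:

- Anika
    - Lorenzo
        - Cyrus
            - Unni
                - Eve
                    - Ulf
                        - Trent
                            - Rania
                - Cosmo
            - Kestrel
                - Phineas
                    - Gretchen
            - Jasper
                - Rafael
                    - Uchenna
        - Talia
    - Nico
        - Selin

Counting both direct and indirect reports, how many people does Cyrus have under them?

12

Cyrus directly manages Unni, Kestrel, Jasper. Under Unni: Cosmo, Eve, Ulf, Trent, Rania (5). Under Kestrel: Phineas, Gretchen (2). Under Jasper: Rafael, Uchenna (2). So Cyrus's organization is 3 direct reports plus everyone under them: 6 + 3 + 3 = 12.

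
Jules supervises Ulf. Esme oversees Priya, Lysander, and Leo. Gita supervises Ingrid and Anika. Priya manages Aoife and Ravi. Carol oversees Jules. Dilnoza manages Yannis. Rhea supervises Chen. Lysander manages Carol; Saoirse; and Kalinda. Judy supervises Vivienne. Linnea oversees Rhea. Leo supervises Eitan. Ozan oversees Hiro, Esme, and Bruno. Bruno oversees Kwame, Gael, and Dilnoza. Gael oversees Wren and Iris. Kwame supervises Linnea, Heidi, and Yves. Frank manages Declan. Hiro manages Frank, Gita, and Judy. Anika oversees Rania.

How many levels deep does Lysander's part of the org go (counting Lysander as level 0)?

The longest chain under Lysander runs Lysander → Carol → Jules → Ulf, which is 3 levels below Lysander.

3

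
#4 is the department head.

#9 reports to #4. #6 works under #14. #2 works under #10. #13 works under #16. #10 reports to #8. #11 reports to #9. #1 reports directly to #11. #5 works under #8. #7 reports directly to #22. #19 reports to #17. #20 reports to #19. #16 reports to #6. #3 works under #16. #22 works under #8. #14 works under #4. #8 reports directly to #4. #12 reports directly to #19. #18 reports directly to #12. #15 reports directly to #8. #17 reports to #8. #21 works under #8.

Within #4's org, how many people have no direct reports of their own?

The people in #4's organization with no one reporting to them are #1, #21, #5, #2, #18, #20, #7, #15, #13, #3. That is 10.

10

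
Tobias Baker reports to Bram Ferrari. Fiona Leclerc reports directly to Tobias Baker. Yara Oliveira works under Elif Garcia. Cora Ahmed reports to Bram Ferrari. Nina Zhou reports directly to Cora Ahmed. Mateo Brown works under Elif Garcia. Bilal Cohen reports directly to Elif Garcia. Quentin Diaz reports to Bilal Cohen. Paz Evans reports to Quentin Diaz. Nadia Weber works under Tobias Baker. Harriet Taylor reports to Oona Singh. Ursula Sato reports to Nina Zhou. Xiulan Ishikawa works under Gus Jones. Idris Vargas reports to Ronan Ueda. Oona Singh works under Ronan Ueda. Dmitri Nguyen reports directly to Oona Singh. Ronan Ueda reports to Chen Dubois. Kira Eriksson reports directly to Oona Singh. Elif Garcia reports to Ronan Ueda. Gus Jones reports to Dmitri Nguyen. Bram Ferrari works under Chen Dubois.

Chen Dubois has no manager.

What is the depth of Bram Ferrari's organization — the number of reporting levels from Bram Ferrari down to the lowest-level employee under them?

The longest chain under Bram Ferrari runs Bram Ferrari → Cora Ahmed → Nina Zhou → Ursula Sato, which is 3 levels below Bram Ferrari.

3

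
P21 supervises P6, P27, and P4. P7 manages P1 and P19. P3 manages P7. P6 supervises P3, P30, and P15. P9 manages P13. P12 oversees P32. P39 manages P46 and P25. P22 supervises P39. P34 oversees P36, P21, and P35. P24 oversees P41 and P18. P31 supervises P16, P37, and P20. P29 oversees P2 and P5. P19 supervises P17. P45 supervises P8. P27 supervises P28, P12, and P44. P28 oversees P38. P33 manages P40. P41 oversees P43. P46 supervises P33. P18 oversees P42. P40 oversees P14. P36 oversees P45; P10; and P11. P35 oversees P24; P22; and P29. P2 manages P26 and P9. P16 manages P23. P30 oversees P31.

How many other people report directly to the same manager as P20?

2

P20 reports to P31. P31's other direct reports are P16, P37 — 2 peers.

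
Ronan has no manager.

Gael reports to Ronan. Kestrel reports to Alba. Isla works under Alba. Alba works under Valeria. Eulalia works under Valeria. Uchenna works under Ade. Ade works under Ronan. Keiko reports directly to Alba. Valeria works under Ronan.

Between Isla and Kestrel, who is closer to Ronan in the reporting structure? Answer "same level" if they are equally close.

Both Isla and Kestrel are 3 levels below Ronan.

same level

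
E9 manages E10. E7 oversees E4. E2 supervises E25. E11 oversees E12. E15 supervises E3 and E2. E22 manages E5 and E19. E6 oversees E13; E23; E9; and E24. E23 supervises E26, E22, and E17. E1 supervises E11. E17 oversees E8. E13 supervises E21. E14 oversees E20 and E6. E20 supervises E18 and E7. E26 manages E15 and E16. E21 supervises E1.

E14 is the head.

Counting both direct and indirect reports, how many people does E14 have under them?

E14 directly manages E6, E20. Under E6: E24, E9, E10, E23, E17, E8, E22, E5, E19, E26, E16, E15, E2, E25, E3, E13, E21, E1, E11, E12 (20). Under E20: E7, E4, E18 (3). So E14's organization is 2 direct reports plus everyone under them: 21 + 4 = 25.

25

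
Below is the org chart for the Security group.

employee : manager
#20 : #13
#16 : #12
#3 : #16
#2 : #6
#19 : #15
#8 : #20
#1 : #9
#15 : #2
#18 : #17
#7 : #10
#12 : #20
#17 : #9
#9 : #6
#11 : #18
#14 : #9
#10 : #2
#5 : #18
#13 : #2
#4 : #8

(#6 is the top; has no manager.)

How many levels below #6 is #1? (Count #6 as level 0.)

2

Chain from #1 up to #6: #1 → #9 → #6. That is 2 steps up, so #1 is 2 levels below #6.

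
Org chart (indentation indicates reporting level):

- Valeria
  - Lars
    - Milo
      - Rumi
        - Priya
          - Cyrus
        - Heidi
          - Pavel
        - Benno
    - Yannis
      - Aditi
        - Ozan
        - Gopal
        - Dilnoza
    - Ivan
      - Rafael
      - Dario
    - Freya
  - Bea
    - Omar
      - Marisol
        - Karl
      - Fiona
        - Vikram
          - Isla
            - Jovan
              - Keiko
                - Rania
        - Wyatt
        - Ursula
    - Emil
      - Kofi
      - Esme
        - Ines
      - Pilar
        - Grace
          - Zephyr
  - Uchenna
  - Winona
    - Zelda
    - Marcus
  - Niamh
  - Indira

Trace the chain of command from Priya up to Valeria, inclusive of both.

Priya reports to Rumi. Rumi reports to Milo. Milo reports to Lars. Lars reports to Valeria. Valeria is at the top.

Priya -> Rumi -> Milo -> Lars -> Valeria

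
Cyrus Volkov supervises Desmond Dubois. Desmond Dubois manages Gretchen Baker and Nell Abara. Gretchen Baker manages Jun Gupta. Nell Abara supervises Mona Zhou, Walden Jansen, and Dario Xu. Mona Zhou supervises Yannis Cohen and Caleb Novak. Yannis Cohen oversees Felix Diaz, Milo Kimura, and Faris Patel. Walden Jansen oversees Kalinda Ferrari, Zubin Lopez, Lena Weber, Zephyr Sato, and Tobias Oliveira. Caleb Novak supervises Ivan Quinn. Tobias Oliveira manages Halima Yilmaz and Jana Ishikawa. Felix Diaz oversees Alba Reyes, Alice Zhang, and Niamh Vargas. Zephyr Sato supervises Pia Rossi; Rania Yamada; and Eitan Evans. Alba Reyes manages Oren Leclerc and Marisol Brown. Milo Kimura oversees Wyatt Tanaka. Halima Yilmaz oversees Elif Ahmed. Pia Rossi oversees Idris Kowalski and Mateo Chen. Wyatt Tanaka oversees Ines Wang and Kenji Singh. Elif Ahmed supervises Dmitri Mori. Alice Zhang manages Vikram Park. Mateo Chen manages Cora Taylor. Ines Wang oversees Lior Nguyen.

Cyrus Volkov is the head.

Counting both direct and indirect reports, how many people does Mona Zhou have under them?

Mona Zhou directly manages Yannis Cohen, Caleb Novak. Under Yannis Cohen: Faris Patel, Milo Kimura, Wyatt Tanaka, Kenji Singh, Ines Wang, Lior Nguyen, Felix Diaz, Niamh Vargas, Alice Zhang, Vikram Park, Alba Reyes, Oren Leclerc, Marisol Brown (13). Under Caleb Novak: Ivan Quinn (1). So Mona Zhou's organization is 2 direct reports plus everyone under them: 14 + 2 = 16.

16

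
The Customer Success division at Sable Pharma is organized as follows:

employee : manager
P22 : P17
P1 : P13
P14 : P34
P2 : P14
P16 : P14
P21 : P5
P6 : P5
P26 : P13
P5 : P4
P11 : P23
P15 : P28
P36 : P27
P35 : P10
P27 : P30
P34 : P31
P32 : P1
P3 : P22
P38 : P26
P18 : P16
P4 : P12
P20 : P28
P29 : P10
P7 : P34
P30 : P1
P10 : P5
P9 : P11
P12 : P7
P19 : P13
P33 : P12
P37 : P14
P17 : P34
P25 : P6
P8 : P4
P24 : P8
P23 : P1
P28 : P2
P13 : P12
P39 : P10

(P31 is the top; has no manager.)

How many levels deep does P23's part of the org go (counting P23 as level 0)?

2

The longest chain under P23 runs P23 → P11 → P9, which is 2 levels below P23.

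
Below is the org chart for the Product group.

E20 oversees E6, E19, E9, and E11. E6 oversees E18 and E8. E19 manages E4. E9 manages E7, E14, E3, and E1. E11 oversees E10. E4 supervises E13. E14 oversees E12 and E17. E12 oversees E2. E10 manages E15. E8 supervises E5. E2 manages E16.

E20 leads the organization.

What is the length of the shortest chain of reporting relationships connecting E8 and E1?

E8 is 2 levels below E20, and E1 is 2 levels below E20 (their lowest common manager). The shortest path runs up from E8 to E20 and back down to E1: 2 + 2 = 4 links.

4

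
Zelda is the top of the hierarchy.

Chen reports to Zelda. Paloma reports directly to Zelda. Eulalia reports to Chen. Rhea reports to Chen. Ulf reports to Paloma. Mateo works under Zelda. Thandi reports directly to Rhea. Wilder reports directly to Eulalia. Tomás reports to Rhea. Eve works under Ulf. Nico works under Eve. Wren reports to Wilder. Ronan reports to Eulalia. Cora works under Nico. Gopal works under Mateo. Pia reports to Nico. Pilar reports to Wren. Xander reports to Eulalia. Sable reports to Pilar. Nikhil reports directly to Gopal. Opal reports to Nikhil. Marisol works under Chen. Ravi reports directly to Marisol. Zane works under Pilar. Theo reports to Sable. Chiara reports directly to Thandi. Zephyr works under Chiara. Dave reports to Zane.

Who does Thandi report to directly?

Rhea

Thandi reports directly to Rhea.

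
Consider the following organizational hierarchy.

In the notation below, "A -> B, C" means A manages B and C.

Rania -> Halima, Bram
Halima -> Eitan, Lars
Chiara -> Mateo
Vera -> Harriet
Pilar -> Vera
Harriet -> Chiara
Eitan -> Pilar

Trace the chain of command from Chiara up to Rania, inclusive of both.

Chiara -> Harriet -> Vera -> Pilar -> Eitan -> Halima -> Rania

Chiara reports to Harriet. Harriet reports to Vera. Vera reports to Pilar. Pilar reports to Eitan. Eitan reports to Halima. Halima reports to Rania. Rania is at the top.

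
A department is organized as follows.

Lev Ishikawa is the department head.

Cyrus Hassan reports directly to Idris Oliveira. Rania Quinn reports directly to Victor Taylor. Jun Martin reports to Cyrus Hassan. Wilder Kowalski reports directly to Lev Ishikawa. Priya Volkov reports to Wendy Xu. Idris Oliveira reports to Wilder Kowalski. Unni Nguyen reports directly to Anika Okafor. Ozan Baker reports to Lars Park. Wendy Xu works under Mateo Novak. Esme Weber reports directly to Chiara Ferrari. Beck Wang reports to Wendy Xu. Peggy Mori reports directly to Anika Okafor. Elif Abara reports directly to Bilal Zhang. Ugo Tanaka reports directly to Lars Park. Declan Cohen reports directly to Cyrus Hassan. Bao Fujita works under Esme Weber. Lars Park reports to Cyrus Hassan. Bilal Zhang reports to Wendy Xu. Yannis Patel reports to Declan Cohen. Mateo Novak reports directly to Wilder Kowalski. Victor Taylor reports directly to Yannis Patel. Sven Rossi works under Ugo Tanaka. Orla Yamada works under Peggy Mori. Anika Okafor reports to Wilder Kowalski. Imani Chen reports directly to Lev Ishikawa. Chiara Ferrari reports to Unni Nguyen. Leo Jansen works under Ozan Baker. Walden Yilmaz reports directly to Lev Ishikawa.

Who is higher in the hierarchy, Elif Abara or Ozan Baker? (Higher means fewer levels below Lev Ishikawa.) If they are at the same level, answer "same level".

same level

Both Elif Abara and Ozan Baker are 5 levels below Lev Ishikawa.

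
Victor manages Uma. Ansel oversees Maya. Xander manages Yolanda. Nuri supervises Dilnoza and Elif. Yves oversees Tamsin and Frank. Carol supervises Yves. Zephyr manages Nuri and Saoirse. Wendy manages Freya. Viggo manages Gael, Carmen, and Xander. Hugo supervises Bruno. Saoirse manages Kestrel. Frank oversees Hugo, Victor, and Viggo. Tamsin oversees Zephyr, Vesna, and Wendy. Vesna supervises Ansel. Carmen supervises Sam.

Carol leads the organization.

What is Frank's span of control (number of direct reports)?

3

Frank directly manages Victor, Viggo, Hugo. That is 3 direct reports.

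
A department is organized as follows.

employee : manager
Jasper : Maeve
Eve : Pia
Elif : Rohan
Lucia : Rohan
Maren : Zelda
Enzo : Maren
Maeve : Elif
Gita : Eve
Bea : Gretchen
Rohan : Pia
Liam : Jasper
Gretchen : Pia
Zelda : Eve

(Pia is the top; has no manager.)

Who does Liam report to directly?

Jasper

Liam reports directly to Jasper.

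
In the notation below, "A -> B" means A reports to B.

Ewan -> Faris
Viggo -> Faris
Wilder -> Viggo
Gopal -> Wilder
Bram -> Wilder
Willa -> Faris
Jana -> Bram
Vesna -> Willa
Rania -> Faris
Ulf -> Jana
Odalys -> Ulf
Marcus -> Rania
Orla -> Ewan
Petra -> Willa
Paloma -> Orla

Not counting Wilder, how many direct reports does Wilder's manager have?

Wilder reports to Viggo, and Viggo has no other direct reports. Wilder has 0 peers.

0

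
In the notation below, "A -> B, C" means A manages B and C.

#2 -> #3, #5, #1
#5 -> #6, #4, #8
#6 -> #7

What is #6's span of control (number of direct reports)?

1

#6 directly manages #7. That is 1 direct report.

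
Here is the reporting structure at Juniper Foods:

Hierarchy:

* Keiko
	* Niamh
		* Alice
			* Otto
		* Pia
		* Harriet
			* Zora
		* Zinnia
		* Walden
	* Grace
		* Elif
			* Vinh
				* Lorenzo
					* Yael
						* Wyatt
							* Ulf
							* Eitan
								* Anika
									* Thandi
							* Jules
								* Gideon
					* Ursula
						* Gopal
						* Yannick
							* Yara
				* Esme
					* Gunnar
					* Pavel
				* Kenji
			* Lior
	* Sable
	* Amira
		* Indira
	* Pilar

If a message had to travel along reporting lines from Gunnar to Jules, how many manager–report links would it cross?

Gunnar is 2 levels below Vinh, and Jules is 4 levels below Vinh (their lowest common manager). The shortest path runs up from Gunnar to Vinh and back down to Jules: 2 + 4 = 6 links.

6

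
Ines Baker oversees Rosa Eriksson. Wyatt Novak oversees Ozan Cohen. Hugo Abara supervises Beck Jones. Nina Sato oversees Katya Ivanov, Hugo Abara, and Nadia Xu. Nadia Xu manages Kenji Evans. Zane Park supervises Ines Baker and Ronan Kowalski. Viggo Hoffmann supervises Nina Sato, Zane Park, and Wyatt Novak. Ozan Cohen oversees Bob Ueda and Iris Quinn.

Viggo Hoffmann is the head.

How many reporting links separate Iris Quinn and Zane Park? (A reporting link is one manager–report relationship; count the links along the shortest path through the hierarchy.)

4

Iris Quinn is 3 levels below Viggo Hoffmann, and Zane Park is 1 level below Viggo Hoffmann (their lowest common manager). The shortest path runs up from Iris Quinn to Viggo Hoffmann and back down to Zane Park: 3 + 1 = 4 links.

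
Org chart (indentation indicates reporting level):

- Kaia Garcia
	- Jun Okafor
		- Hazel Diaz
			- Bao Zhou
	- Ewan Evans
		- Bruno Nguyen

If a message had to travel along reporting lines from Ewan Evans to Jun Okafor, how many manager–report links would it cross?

Ewan Evans is 1 level below Kaia Garcia, and Jun Okafor is 1 level below Kaia Garcia (their lowest common manager). The shortest path runs up from Ewan Evans to Kaia Garcia and back down to Jun Okafor: 1 + 1 = 2 links.

2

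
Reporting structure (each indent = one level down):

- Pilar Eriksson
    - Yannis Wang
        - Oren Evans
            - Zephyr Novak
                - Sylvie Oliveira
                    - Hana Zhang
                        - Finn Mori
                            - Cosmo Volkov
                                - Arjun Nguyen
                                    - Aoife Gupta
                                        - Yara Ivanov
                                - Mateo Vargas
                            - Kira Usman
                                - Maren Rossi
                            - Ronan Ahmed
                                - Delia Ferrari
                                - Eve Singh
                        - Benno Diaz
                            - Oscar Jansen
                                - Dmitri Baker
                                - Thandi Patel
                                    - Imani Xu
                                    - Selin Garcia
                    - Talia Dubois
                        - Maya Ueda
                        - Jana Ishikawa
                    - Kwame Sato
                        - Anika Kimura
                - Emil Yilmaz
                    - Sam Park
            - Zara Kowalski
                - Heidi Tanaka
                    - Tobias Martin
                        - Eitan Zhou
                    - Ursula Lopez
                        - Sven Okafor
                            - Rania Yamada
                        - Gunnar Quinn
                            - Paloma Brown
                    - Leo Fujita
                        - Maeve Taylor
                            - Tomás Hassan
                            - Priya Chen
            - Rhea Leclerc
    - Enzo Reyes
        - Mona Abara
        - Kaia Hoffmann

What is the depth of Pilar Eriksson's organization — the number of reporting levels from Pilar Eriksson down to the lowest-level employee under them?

10

The longest chain under Pilar Eriksson runs Pilar Eriksson → Yannis Wang → Oren Evans → Zephyr Novak → Sylvie Oliveira → Hana Zhang → Finn Mori → Cosmo Volkov → Arjun Nguyen → Aoife Gupta → Yara Ivanov, which is 10 levels below Pilar Eriksson.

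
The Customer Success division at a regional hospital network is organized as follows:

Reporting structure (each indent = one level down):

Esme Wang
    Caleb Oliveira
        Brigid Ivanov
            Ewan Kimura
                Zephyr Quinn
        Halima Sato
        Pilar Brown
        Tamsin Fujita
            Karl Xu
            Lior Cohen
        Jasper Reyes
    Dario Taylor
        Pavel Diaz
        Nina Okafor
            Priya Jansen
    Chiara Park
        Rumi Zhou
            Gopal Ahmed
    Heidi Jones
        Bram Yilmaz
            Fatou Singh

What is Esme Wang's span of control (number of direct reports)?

4

Esme Wang directly manages Caleb Oliveira, Dario Taylor, Chiara Park, Heidi Jones. That is 4 direct reports.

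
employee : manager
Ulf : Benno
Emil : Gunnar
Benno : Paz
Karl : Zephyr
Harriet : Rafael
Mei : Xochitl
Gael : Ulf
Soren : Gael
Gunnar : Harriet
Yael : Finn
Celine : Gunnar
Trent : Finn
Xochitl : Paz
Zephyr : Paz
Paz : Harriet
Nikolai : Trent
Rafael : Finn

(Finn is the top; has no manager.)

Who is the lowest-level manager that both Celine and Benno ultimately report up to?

Celine's chain of managers is Gunnar, Harriet, Rafael, Finn. Benno's chain of managers is Paz, Harriet, Rafael, Finn. The first manager that appears in both chains is Harriet.

Harriet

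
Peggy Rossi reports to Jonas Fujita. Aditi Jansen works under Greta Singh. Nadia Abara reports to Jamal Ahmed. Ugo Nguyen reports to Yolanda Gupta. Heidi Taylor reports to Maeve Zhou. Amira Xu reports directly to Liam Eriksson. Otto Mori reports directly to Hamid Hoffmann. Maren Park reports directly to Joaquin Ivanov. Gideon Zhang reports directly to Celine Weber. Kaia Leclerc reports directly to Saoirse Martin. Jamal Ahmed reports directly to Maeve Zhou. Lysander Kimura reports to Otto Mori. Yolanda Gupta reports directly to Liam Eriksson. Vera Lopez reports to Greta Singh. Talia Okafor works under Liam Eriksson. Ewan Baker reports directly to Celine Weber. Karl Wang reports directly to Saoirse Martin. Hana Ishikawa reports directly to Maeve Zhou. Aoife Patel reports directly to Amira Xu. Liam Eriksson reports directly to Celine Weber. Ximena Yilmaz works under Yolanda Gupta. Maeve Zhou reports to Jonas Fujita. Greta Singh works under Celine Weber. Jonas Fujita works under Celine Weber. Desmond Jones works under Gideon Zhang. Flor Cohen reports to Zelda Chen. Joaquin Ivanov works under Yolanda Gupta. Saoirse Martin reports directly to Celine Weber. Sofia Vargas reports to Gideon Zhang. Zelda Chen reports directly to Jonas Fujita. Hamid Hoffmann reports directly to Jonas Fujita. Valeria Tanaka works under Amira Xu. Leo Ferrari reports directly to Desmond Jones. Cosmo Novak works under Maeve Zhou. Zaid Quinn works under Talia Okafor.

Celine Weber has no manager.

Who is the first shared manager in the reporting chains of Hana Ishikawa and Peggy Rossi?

Hana Ishikawa's chain of managers is Maeve Zhou, Jonas Fujita, Celine Weber. Peggy Rossi's chain of managers is Jonas Fujita, Celine Weber. The first manager that appears in both chains is Jonas Fujita.

Jonas Fujita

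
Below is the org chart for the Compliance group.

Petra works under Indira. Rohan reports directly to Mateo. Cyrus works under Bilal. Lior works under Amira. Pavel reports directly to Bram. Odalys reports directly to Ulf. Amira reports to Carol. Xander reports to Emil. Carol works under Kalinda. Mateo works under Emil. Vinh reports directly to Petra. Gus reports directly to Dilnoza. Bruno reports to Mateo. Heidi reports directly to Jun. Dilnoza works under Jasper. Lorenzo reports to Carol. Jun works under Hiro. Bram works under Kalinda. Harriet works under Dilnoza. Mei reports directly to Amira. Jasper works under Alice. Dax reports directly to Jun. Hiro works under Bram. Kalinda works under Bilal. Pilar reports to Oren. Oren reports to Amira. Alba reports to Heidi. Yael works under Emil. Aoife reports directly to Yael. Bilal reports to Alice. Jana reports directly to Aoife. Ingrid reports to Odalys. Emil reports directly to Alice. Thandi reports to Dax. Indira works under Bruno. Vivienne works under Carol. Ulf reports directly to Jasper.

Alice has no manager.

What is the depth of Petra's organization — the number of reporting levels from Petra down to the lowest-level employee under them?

1

The longest chain under Petra runs Petra → Vinh, which is 1 level below Petra.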